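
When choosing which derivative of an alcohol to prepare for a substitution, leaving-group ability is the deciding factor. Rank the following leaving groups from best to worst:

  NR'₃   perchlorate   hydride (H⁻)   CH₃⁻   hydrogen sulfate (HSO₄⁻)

perchlorate > hydrogen sulfate (HSO₄⁻) > NR'₃ > hydride (H⁻) > CH₃⁻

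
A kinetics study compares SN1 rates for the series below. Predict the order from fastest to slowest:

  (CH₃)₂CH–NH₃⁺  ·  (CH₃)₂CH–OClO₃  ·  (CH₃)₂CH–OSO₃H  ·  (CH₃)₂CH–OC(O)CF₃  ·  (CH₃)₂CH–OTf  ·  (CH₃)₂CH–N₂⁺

(CH₃)₂CH–N₂⁺ > (CH₃)₂CH–OTf > (CH₃)₂CH–OClO₃ > (CH₃)₂CH–OSO₃H > (CH₃)₂CH–OC(O)CF₃ > (CH₃)₂CH–NH₃⁺

Identical carbon frameworks mean the comparison reduces to leaving-group quality.
Leaving-group ability tracks the stability of the departed species; conjugate-acid pKₐ is the usual yardstick (lower pKₐ → better LG).
(CH₃)₂CH–N₂⁺ loses N₂: no meaningful conjugate acid; N₂ departs as an exceptionally stable neutral molecule
(CH₃)₂CH–OTf loses OTf⁻: pKₐ(CF₃SO₃H (triflic acid)) ≈ -14
(CH₃)₂CH–OClO₃ loses ClO₄⁻: pKₐ(HClO₄) ≈ -10
(CH₃)₂CH–OSO₃H loses HSO₄⁻: pKₐ(H₂SO₄) ≈ -3
(CH₃)₂CH–OC(O)CF₃ loses CF₃COO⁻: pKₐ(CF₃COOH) ≈ 0.2
(CH₃)₂CH–NH₃⁺ loses NH₃: pKₐ(NH₄⁺) ≈ 9.2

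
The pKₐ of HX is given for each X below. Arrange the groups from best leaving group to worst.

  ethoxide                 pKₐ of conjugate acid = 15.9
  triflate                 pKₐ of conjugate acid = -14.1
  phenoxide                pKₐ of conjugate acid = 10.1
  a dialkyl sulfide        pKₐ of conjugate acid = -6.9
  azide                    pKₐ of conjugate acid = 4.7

Lower conjugate-acid pKₐ ⇒ weaker base ⇒ better leaving group.
Sorting by the given values: triflate (-14.1), a dialkyl sulfide (-6.9), azide (4.7), phenoxide (10.1), ethoxide (15.9).

triflate > a dialkyl sulfide > azide > phenoxide > ethoxide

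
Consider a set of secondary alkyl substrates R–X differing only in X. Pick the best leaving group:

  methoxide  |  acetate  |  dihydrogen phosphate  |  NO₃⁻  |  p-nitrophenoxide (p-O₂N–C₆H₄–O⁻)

NO₃⁻

A good leaving group is a weak base: the lower the pKₐ of its conjugate acid, the more readily it departs.
NO₃⁻: pKₐ(HNO₃) ≈ -1.3
dihydrogen phosphate: pKₐ(H₃PO₄) ≈ 2.1
acetate: pKₐ(CH₃COOH) ≈ 4.8
p-nitrophenoxide (p-O₂N–C₆H₄–O⁻): pKₐ(p-nitrophenol) ≈ 7.2
methoxide: pKₐ(CH₃OH) ≈ 15.5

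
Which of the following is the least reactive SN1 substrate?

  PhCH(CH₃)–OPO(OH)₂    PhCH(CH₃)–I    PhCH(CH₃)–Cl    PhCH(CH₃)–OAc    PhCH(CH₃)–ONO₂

Identical carbon frameworks mean the comparison reduces to leaving-group quality.
Rank by basicity of the departing species: weakest base leaves most easily.
PhCH(CH₃)–I loses I⁻: pKₐ(HI) ≈ -10
PhCH(CH₃)–Cl loses Cl⁻: pKₐ(HCl) ≈ -7
PhCH(CH₃)–ONO₂ loses NO₃⁻: pKₐ(HNO₃) ≈ -1.3
PhCH(CH₃)–OPO(OH)₂ loses H₂PO₄⁻: pKₐ(H₃PO₄) ≈ 2.1
PhCH(CH₃)–OAc loses AcO⁻: pKₐ(CH₃COOH) ≈ 4.8

PhCH(CH₃)–OAc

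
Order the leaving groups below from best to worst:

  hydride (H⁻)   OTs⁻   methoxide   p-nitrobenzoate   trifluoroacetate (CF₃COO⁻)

Leaving-group ability tracks the stability of the departed species; conjugate-acid pKₐ is the usual yardstick (lower pKₐ → better LG).
OTs⁻: pKₐ(p-CH₃C₆H₄SO₃H (TsOH)) ≈ -2.8 — resonance-delocalised arenesulfonate
trifluoroacetate (CF₃COO⁻): pKₐ(CF₃COOH) ≈ 0.2 — strongly electron-withdrawing CF₃ stabilises the carboxylate
p-nitrobenzoate: pKₐ(p-nitrobenzoic acid) ≈ 3.4
methoxide: pKₐ(CH₃OH) ≈ 15.5
hydride (H⁻): pKₐ(H₂) ≈ 36

OTs⁻ > trifluoroacetate (CF₃COO⁻) > p-nitrobenzoate > methoxide > hydride (H⁻)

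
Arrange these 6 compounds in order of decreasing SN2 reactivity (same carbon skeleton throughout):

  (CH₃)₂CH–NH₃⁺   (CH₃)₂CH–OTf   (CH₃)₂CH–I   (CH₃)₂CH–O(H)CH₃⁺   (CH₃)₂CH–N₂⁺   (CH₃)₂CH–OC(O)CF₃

(CH₃)₂CH–N₂⁺ > (CH₃)₂CH–OTf > (CH₃)₂CH–I > (CH₃)₂CH–O(H)CH₃⁺ > (CH₃)₂CH–OC(O)CF₃ > (CH₃)₂CH–NH₃⁺

Identical carbon frameworks mean the comparison reduces to leaving-group quality.
Leaving-group ability tracks the stability of the departed species; conjugate-acid pKₐ is the usual yardstick (lower pKₐ → better LG).
(CH₃)₂CH–N₂⁺ loses N₂: no meaningful conjugate acid; N₂ departs as an exceptionally stable neutral molecule
(CH₃)₂CH–OTf loses OTf⁻: pKₐ(CF₃SO₃H (triflic acid)) ≈ -14
(CH₃)₂CH–I loses I⁻: pKₐ(HI) ≈ -10
(CH₃)₂CH–O(H)CH₃⁺ loses R'OH: pKₐ(R'OH₂⁺) ≈ -2.4
(CH₃)₂CH–OC(O)CF₃ loses CF₃COO⁻: pKₐ(CF₃COOH) ≈ 0.2
(CH₃)₂CH–NH₃⁺ loses NH₃: pKₐ(NH₄⁺) ≈ 9.2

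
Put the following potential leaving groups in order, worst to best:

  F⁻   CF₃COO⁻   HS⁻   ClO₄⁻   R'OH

ClO₄⁻: pKₐ(HClO₄) ≈ -10
R'OH: pKₐ(R'OH₂⁺) ≈ -2.4
CF₃COO⁻: pKₐ(CF₃COOH) ≈ 0.2 — strongly electron-withdrawing CF₃ stabilises the carboxylate
F⁻: pKₐ(HF) ≈ 3.2
HS⁻: pKₐ(H₂S) ≈ 7
The question asks for worst first, so the sequence is read in increasing leaving-group ability.

HS⁻ < F⁻ < CF₃COO⁻ < R'OH < ClO₄⁻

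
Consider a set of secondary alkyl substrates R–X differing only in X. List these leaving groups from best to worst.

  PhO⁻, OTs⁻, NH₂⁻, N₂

N₂ > OTs⁻ > PhO⁻ > NH₂⁻

Rank by basicity of the departing species: weakest base leaves most easily.
N₂: no meaningful conjugate acid; N₂ departs as an exceptionally stable neutral molecule
OTs⁻: pKₐ(p-CH₃C₆H₄SO₃H (TsOH)) ≈ -2.8
PhO⁻: pKₐ(C₆H₅OH (phenol)) ≈ 10
NH₂⁻: pKₐ(NH₃) ≈ 38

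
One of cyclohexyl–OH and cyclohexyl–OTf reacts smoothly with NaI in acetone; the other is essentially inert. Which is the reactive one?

cyclohexyl–OTf

From cyclohexyl–OH the departing group would be OH⁻ (pKₐ(H₂O) ≈ 15.7). Strong base; essentially never leaves without prior activation.
From cyclohexyl–OTf the leaving group is OTf⁻ (pKₐ(CF₃SO₃H (triflic acid)) ≈ -14). Charge spread over three oxygens and a CF₃ group; the premier leaving group in synthesis.
(In practice cyclohexyl–OTf is made from cyclohexyl–OH by treatment with Tf₂O / 2,6-lutidine, converting the hydroxyl into a triflate.)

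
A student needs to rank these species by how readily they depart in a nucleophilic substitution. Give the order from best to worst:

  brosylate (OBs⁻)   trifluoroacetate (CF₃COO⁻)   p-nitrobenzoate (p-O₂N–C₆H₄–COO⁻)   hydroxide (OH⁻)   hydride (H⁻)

Rank by basicity of the departing species: weakest base leaves most easily.
brosylate (OBs⁻): pKₐ(p-BrC₆H₄SO₃H) ≈ -2.8
trifluoroacetate (CF₃COO⁻): pKₐ(CF₃COOH) ≈ 0.2
p-nitrobenzoate (p-O₂N–C₆H₄–COO⁻): pKₐ(p-nitrobenzoic acid) ≈ 3.4
hydroxide (OH⁻): pKₐ(H₂O) ≈ 15.7
hydride (H⁻): pKₐ(H₂) ≈ 36

brosylate (OBs⁻) > trifluoroacetate (CF₃COO⁻) > p-nitrobenzoate (p-O₂N–C₆H₄–COO⁻) > hydroxide (OH⁻) > hydride (H⁻)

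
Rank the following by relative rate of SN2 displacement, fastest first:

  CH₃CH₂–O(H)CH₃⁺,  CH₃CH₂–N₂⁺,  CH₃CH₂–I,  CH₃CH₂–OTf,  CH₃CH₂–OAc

CH₃CH₂–N₂⁺ > CH₃CH₂–OTf > CH₃CH₂–I > CH₃CH₂–O(H)CH₃⁺ > CH₃CH₂–OAc

Identical carbon frameworks mean the comparison reduces to leaving-group quality.
Rank by basicity of the departing species: weakest base leaves most easily.
CH₃CH₂–N₂⁺ loses N₂: no meaningful conjugate acid; N₂ departs as an exceptionally stable neutral molecule
CH₃CH₂–OTf loses OTf⁻: pKₐ(CF₃SO₃H (triflic acid)) ≈ -14
CH₃CH₂–I loses I⁻: pKₐ(HI) ≈ -10
CH₃CH₂–O(H)CH₃⁺ loses R'OH: pKₐ(R'OH₂⁺) ≈ -2.4
CH₃CH₂–OAc loses AcO⁻: pKₐ(CH₃COOH) ≈ 4.8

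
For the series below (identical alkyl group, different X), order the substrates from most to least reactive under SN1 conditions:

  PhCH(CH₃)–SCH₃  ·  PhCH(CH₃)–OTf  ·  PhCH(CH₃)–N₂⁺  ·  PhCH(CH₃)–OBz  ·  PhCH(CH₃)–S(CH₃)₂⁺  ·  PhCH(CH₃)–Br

With the same alkyl group throughout, only the leaving group differentiates the rates.
A good leaving group is a weak base: the lower the pKₐ of its conjugate acid, the more readily it departs.
PhCH(CH₃)–N₂⁺ loses N₂: no meaningful conjugate acid; N₂ departs as an exceptionally stable neutral molecule
PhCH(CH₃)–OTf loses OTf⁻: pKₐ(CF₃SO₃H (triflic acid)) ≈ -14
PhCH(CH₃)–Br loses Br⁻: pKₐ(HBr) ≈ -9
PhCH(CH₃)–S(CH₃)₂⁺ loses SR'₂: pKₐ(R'₂SH⁺) ≈ -7
PhCH(CH₃)–OBz loses PhCOO⁻: pKₐ(C₆H₅COOH) ≈ 4.2
PhCH(CH₃)–SCH₃ loses RS⁻: pKₐ(RSH (a thiol)) ≈ 10.5

PhCH(CH₃)–N₂⁺ > PhCH(CH₃)–OTf > PhCH(CH₃)–Br > PhCH(CH₃)–S(CH₃)₂⁺ > PhCH(CH₃)–OBz > PhCH(CH₃)–SCH₃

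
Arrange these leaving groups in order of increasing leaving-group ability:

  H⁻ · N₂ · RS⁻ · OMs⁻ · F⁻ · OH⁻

N₂: no meaningful conjugate acid; N₂ departs as an exceptionally stable neutral molecule
OMs⁻: pKₐ(CH₃SO₃H (MsOH)) ≈ -1.9 — resonance-delocalised alkanesulfonate
F⁻: pKₐ(HF) ≈ 3.2
RS⁻: pKₐ(RSH (a thiol)) ≈ 10.5
OH⁻: pKₐ(H₂O) ≈ 15.7
H⁻: pKₐ(H₂) ≈ 36
Reversing gives the worst-to-best order requested.

H⁻ < OH⁻ < RS⁻ < F⁻ < OMs⁻ < N₂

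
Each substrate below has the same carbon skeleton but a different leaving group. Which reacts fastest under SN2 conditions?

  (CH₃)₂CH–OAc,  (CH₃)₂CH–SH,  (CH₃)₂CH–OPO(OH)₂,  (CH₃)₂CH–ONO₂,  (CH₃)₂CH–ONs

With the same alkyl group throughout, only the leaving group differentiates the rates.
Leaving-group ability tracks the stability of the departed species; conjugate-acid pKₐ is the usual yardstick (lower pKₐ → better LG).
(CH₃)₂CH–ONs loses ONs⁻: pKₐ(p-O₂NC₆H₄SO₃H) ≈ -3.5
(CH₃)₂CH–ONO₂ loses NO₃⁻: pKₐ(HNO₃) ≈ -1.3
(CH₃)₂CH–OPO(OH)₂ loses H₂PO₄⁻: pKₐ(H₃PO₄) ≈ 2.1
(CH₃)₂CH–OAc loses AcO⁻: pKₐ(CH₃COOH) ≈ 4.8
(CH₃)₂CH–SH loses HS⁻: pKₐ(H₂S) ≈ 7

(CH₃)₂CH–ONs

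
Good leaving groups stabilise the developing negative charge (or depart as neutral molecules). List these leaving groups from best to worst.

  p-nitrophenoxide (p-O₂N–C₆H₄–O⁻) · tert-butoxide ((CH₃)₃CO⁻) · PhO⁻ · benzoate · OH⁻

benzoate > p-nitrophenoxide (p-O₂N–C₆H₄–O⁻) > PhO⁻ > OH⁻ > tert-butoxide ((CH₃)₃CO⁻)

Leaving-group ability tracks the stability of the departed species; conjugate-acid pKₐ is the usual yardstick (lower pKₐ → better LG).
benzoate: pKₐ(C₆H₅COOH) ≈ 4.2
p-nitrophenoxide (p-O₂N–C₆H₄–O⁻): pKₐ(p-nitrophenol) ≈ 7.2 — nitro group delocalises the charge; the classic chromogenic LG
PhO⁻: pKₐ(C₆H₅OH (phenol)) ≈ 10 — resonance into the ring helps, but still a poor LG
OH⁻: pKₐ(H₂O) ≈ 15.7 — strong base; essentially never leaves without prior activation
tert-butoxide ((CH₃)₃CO⁻): pKₐ(t-BuOH) ≈ 18 — bulky, strongly basic alkoxide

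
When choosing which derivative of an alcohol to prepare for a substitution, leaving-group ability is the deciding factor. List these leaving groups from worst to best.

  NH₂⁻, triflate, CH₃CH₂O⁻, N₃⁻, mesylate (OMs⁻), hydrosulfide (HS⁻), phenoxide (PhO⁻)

NH₂⁻ < CH₃CH₂O⁻ < phenoxide (PhO⁻) < hydrosulfide (HS⁻) < N₃⁻ < mesylate (OMs⁻) < triflate

triflate: pKₐ(CF₃SO₃H (triflic acid)) ≈ -14
mesylate (OMs⁻): pKₐ(CH₃SO₃H (MsOH)) ≈ -1.9
N₃⁻: pKₐ(HN₃) ≈ 4.7
hydrosulfide (HS⁻): pKₐ(H₂S) ≈ 7
phenoxide (PhO⁻): pKₐ(C₆H₅OH (phenol)) ≈ 10
CH₃CH₂O⁻: pKₐ(CH₃CH₂OH) ≈ 16
NH₂⁻: pKₐ(NH₃) ≈ 38
Listed from poorest to best leaving group as asked.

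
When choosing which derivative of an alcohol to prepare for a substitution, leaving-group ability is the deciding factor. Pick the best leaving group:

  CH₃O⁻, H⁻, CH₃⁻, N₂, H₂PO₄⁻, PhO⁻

N₂

N₂: no meaningful conjugate acid; N₂ departs as an exceptionally stable neutral molecule
H₂PO₄⁻: pKₐ(H₃PO₄) ≈ 2.1
PhO⁻: pKₐ(C₆H₅OH (phenol)) ≈ 10
CH₃O⁻: pKₐ(CH₃OH) ≈ 15.5
H⁻: pKₐ(H₂) ≈ 36
CH₃⁻: pKₐ(CH₄) ≈ 48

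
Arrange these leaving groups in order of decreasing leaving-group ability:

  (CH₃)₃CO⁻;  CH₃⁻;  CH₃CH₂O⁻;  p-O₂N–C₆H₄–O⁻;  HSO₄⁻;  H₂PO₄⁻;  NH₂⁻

HSO₄⁻ > H₂PO₄⁻ > p-O₂N–C₆H₄–O⁻ > CH₃CH₂O⁻ > (CH₃)₃CO⁻ > NH₂⁻ > CH₃⁻

HSO₄⁻: pKₐ(H₂SO₄) ≈ -3
H₂PO₄⁻: pKₐ(H₃PO₄) ≈ 2.1
p-O₂N–C₆H₄–O⁻: pKₐ(p-nitrophenol) ≈ 7.2
CH₃CH₂O⁻: pKₐ(CH₃CH₂OH) ≈ 16
(CH₃)₃CO⁻: pKₐ(t-BuOH) ≈ 18
NH₂⁻: pKₐ(NH₃) ≈ 38
CH₃⁻: pKₐ(CH₄) ≈ 48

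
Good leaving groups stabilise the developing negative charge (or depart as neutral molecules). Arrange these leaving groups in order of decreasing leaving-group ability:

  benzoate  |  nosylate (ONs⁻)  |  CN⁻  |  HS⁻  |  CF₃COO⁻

nosylate (ONs⁻) > CF₃COO⁻ > benzoate > HS⁻ > CN⁻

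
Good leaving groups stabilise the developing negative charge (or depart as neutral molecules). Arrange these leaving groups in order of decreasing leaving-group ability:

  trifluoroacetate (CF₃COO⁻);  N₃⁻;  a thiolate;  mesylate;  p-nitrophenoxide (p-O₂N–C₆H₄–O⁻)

mesylate > trifluoroacetate (CF₃COO⁻) > N₃⁻ > p-nitrophenoxide (p-O₂N–C₆H₄–O⁻) > a thiolate

A good leaving group is a weak base: the lower the pKₐ of its conjugate acid, the more readily it departs.
mesylate: pKₐ(CH₃SO₃H (MsOH)) ≈ -1.9
trifluoroacetate (CF₃COO⁻): pKₐ(CF₃COOH) ≈ 0.2
N₃⁻: pKₐ(HN₃) ≈ 4.7
p-nitrophenoxide (p-O₂N–C₆H₄–O⁻): pKₐ(p-nitrophenol) ≈ 7.2
a thiolate: pKₐ(RSH (a thiol)) ≈ 10.5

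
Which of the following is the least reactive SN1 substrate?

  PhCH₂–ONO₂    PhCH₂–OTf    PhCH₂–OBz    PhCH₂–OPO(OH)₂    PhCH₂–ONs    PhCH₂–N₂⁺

PhCH₂–OBz

With the same alkyl group throughout, only the leaving group differentiates the rates.
Leaving-group ability tracks the stability of the departed species; conjugate-acid pKₐ is the usual yardstick (lower pKₐ → better LG).
PhCH₂–N₂⁺ loses N₂: no meaningful conjugate acid; N₂ departs as an exceptionally stable neutral molecule
PhCH₂–OTf loses OTf⁻: pKₐ(CF₃SO₃H (triflic acid)) ≈ -14
PhCH₂–ONs loses ONs⁻: pKₐ(p-O₂NC₆H₄SO₃H) ≈ -3.5
PhCH₂–ONO₂ loses NO₃⁻: pKₐ(HNO₃) ≈ -1.3
PhCH₂–OPO(OH)₂ loses H₂PO₄⁻: pKₐ(H₃PO₄) ≈ 2.1
PhCH₂–OBz loses PhCOO⁻: pKₐ(C₆H₅COOH) ≈ 4.2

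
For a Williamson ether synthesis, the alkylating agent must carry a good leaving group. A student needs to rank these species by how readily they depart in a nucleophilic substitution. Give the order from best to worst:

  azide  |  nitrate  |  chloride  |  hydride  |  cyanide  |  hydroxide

chloride > nitrate > azide > cyanide > hydroxide > hydride

chloride: pKₐ(HCl) ≈ -7
nitrate: pKₐ(HNO₃) ≈ -1.3 — resonance-delocalised over three oxygens
azide: pKₐ(HN₃) ≈ 4.7 — linear, resonance-stabilised
cyanide: pKₐ(HCN) ≈ 9.2 — sp carbon stabilises the charge somewhat, but still a poor LG
hydroxide: pKₐ(H₂O) ≈ 15.7 — strong base; essentially never leaves without prior activation
hydride: pKₐ(H₂) ≈ 36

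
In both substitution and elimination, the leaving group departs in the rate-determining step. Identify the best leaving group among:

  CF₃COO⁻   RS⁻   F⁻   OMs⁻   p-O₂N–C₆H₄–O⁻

OMs⁻: pKₐ(CH₃SO₃H (MsOH)) ≈ -1.9
CF₃COO⁻: pKₐ(CF₃COOH) ≈ 0.2
F⁻: pKₐ(HF) ≈ 3.2
p-O₂N–C₆H₄–O⁻: pKₐ(p-nitrophenol) ≈ 7.2
RS⁻: pKₐ(RSH (a thiol)) ≈ 10.5

OMs⁻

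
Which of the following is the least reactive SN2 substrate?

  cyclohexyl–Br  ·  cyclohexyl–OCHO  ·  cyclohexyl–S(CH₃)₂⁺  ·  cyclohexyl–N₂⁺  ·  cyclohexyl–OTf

With the same alkyl group throughout, only the leaving group differentiates the rates.
Leaving-group ability tracks the stability of the departed species; conjugate-acid pKₐ is the usual yardstick (lower pKₐ → better LG).
cyclohexyl–N₂⁺ loses N₂: no meaningful conjugate acid; N₂ departs as an exceptionally stable neutral molecule
cyclohexyl–OTf loses OTf⁻: pKₐ(CF₃SO₃H (triflic acid)) ≈ -14
cyclohexyl–Br loses Br⁻: pKₐ(HBr) ≈ -9
cyclohexyl–S(CH₃)₂⁺ loses SR'₂: pKₐ(R'₂SH⁺) ≈ -7
cyclohexyl–OCHO loses HCOO⁻: pKₐ(HCOOH) ≈ 3.8

cyclohexyl–OCHO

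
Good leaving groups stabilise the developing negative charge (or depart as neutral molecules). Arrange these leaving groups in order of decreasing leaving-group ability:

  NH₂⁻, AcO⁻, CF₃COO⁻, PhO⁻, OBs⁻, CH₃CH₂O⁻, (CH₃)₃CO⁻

Leaving-group ability tracks the stability of the departed species; conjugate-acid pKₐ is the usual yardstick (lower pKₐ → better LG).
OBs⁻: pKₐ(p-BrC₆H₄SO₃H) ≈ -2.8
CF₃COO⁻: pKₐ(CF₃COOH) ≈ 0.2
AcO⁻: pKₐ(CH₃COOH) ≈ 4.8
PhO⁻: pKₐ(C₆H₅OH (phenol)) ≈ 10
CH₃CH₂O⁻: pKₐ(CH₃CH₂OH) ≈ 16
(CH₃)₃CO⁻: pKₐ(t-BuOH) ≈ 18
NH₂⁻: pKₐ(NH₃) ≈ 38

OBs⁻ > CF₃COO⁻ > AcO⁻ > PhO⁻ > CH₃CH₂O⁻ > (CH₃)₃CO⁻ > NH₂⁻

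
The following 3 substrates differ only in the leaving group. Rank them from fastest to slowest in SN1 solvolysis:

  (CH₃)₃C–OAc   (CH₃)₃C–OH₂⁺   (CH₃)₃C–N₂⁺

(CH₃)₃C–N₂⁺ > (CH₃)₃C–OH₂⁺ > (CH₃)₃C–OAc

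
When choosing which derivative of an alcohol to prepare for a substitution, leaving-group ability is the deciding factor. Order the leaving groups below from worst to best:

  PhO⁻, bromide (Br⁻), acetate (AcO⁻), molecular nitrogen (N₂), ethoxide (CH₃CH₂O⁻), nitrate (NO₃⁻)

A good leaving group is a weak base: the lower the pKₐ of its conjugate acid, the more readily it departs.
molecular nitrogen (N₂): no meaningful conjugate acid; N₂ departs as an exceptionally stable neutral molecule
bromide (Br⁻): pKₐ(HBr) ≈ -9 — weak base; good leaving group
nitrate (NO₃⁻): pKₐ(HNO₃) ≈ -1.3
acetate (AcO⁻): pKₐ(CH₃COOH) ≈ 4.8 — resonance-stabilised but still a weak base
PhO⁻: pKₐ(C₆H₅OH (phenol)) ≈ 10 — resonance into the ring helps, but still a poor LG
ethoxide (CH₃CH₂O⁻): pKₐ(CH₃CH₂OH) ≈ 16
Listed from poorest to best leaving group as asked.

ethoxide (CH₃CH₂O⁻) < PhO⁻ < acetate (AcO⁻) < nitrate (NO₃⁻) < bromide (Br⁻) < molecular nitrogen (N₂)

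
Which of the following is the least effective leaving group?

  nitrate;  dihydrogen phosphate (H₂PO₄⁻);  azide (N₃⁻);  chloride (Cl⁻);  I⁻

Leaving-group ability tracks the stability of the departed species; conjugate-acid pKₐ is the usual yardstick (lower pKₐ → better LG).
I⁻: pKₐ(HI) ≈ -10
chloride (Cl⁻): pKₐ(HCl) ≈ -7
nitrate: pKₐ(HNO₃) ≈ -1.3
dihydrogen phosphate (H₂PO₄⁻): pKₐ(H₃PO₄) ≈ 2.1
azide (N₃⁻): pKₐ(HN₃) ≈ 4.7

azide (N₃⁻)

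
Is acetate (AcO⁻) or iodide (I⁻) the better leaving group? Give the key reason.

iodide (I⁻)

iodide (I⁻) is the better leaving group.
pKₐ(HI) ≈ -10 versus pKₐ(CH₃COOH) ≈ 4.8: iodide (I⁻) is the much weaker base.
Large, highly polarisable; very weak base.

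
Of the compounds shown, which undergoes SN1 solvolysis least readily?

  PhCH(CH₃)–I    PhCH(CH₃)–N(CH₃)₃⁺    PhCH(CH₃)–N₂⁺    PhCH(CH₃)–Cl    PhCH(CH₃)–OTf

PhCH(CH₃)–N(CH₃)₃⁺

The skeletons are identical, so relative rate is governed entirely by leaving-group ability.
The more stable X⁻ (or X) is on its own — i.e. the weaker a base it is — the better a leaving group it makes.
PhCH(CH₃)–N₂⁺ loses N₂: no meaningful conjugate acid; N₂ departs as an exceptionally stable neutral molecule
PhCH(CH₃)–OTf loses OTf⁻: pKₐ(CF₃SO₃H (triflic acid)) ≈ -14
PhCH(CH₃)–I loses I⁻: pKₐ(HI) ≈ -10
PhCH(CH₃)–Cl loses Cl⁻: pKₐ(HCl) ≈ -7
PhCH(CH₃)–N(CH₃)₃⁺ loses NR'₃: pKₐ(R'₃NH⁺) ≈ 10.7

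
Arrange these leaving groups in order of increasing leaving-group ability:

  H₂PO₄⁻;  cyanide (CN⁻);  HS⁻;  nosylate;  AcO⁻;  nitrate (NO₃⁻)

cyanide (CN⁻) < HS⁻ < AcO⁻ < H₂PO₄⁻ < nitrate (NO₃⁻) < nosylate

A good leaving group is a weak base: the lower the pKₐ of its conjugate acid, the more readily it departs.
nosylate: pKₐ(p-O₂NC₆H₄SO₃H) ≈ -3.5 — p-nitro group further stabilises the sulfonate
nitrate (NO₃⁻): pKₐ(HNO₃) ≈ -1.3 — resonance-delocalised over three oxygens
H₂PO₄⁻: pKₐ(H₃PO₄) ≈ 2.1 — moderate base; biological leaving group after further activation
AcO⁻: pKₐ(CH₃COOH) ≈ 4.8
HS⁻: pKₐ(H₂S) ≈ 7 — larger and more polarisable than the oxygen analogue
cyanide (CN⁻): pKₐ(HCN) ≈ 9.2
The question asks for worst first, so the sequence is read in increasing leaving-group ability.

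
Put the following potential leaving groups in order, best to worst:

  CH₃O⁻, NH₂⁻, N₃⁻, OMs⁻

OMs⁻ > N₃⁻ > CH₃O⁻ > NH₂⁻

The more stable X⁻ (or X) is on its own — i.e. the weaker a base it is — the better a leaving group it makes.
OMs⁻: pKₐ(CH₃SO₃H (MsOH)) ≈ -1.9 — resonance-delocalised alkanesulfonate
N₃⁻: pKₐ(HN₃) ≈ 4.7 — linear, resonance-stabilised
CH₃O⁻: pKₐ(CH₃OH) ≈ 15.5 — strong base; alkoxides do not leave unassisted
NH₂⁻: pKₐ(NH₃) ≈ 38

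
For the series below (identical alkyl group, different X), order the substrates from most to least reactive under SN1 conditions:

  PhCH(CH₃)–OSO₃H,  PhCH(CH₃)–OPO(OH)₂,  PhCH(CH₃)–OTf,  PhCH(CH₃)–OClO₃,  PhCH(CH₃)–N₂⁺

Same R in every case — rank the leaving groups.
Rank by basicity of the departing species: weakest base leaves most easily.
PhCH(CH₃)–N₂⁺ loses N₂: no meaningful conjugate acid; N₂ departs as an exceptionally stable neutral molecule
PhCH(CH₃)–OTf loses OTf⁻: pKₐ(CF₃SO₃H (triflic acid)) ≈ -14
PhCH(CH₃)–OClO₃ loses ClO₄⁻: pKₐ(HClO₄) ≈ -10
PhCH(CH₃)–OSO₃H loses HSO₄⁻: pKₐ(H₂SO₄) ≈ -3
PhCH(CH₃)–OPO(OH)₂ loses H₂PO₄⁻: pKₐ(H₃PO₄) ≈ 2.1

PhCH(CH₃)–N₂⁺ > PhCH(CH₃)–OTf > PhCH(CH₃)–OClO₃ > PhCH(CH₃)–OSO₃H > PhCH(CH₃)–OPO(OH)₂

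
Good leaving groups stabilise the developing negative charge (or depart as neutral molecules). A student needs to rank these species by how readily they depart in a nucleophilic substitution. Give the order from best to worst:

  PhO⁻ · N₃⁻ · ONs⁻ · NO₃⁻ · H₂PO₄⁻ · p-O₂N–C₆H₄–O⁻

ONs⁻: pKₐ(p-O₂NC₆H₄SO₃H) ≈ -3.5 — p-nitro group further stabilises the sulfonate
NO₃⁻: pKₐ(HNO₃) ≈ -1.3 — resonance-delocalised over three oxygens
H₂PO₄⁻: pKₐ(H₃PO₄) ≈ 2.1
N₃⁻: pKₐ(HN₃) ≈ 4.7 — linear, resonance-stabilised
p-O₂N–C₆H₄–O⁻: pKₐ(p-nitrophenol) ≈ 7.2
PhO⁻: pKₐ(C₆H₅OH (phenol)) ≈ 10 — resonance into the ring helps, but still a poor LG

ONs⁻ > NO₃⁻ > H₂PO₄⁻ > N₃⁻ > p-O₂N–C₆H₄–O⁻ > PhO⁻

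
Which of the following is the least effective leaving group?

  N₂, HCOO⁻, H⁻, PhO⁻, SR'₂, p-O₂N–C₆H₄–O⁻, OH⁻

H⁻

Leaving-group ability tracks the stability of the departed species; conjugate-acid pKₐ is the usual yardstick (lower pKₐ → better LG).
N₂: no meaningful conjugate acid; N₂ departs as an exceptionally stable neutral molecule
SR'₂: pKₐ(R'₂SH⁺) ≈ -7
HCOO⁻: pKₐ(HCOOH) ≈ 3.8
p-O₂N–C₆H₄–O⁻: pKₐ(p-nitrophenol) ≈ 7.2
PhO⁻: pKₐ(C₆H₅OH (phenol)) ≈ 10
OH⁻: pKₐ(H₂O) ≈ 15.7
H⁻: pKₐ(H₂) ≈ 36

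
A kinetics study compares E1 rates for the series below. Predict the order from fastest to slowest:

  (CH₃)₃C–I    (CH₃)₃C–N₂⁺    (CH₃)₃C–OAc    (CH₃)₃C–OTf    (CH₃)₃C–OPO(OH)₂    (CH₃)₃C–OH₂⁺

(CH₃)₃C–N₂⁺ > (CH₃)₃C–OTf > (CH₃)₃C–I > (CH₃)₃C–OH₂⁺ > (CH₃)₃C–OPO(OH)₂ > (CH₃)₃C–OAc

The skeletons are identical, so relative rate is governed entirely by leaving-group ability.
The more stable X⁻ (or X) is on its own — i.e. the weaker a base it is — the better a leaving group it makes.
(CH₃)₃C–N₂⁺ loses N₂: no meaningful conjugate acid; N₂ departs as an exceptionally stable neutral molecule
(CH₃)₃C–OTf loses OTf⁻: pKₐ(CF₃SO₃H (triflic acid)) ≈ -14
(CH₃)₃C–I loses I⁻: pKₐ(HI) ≈ -10
(CH₃)₃C–OH₂⁺ loses H₂O: pKₐ(H₃O⁺) ≈ -1.7
(CH₃)₃C–OPO(OH)₂ loses H₂PO₄⁻: pKₐ(H₃PO₄) ≈ 2.1
(CH₃)₃C–OAc loses AcO⁻: pKₐ(CH₃COOH) ≈ 4.8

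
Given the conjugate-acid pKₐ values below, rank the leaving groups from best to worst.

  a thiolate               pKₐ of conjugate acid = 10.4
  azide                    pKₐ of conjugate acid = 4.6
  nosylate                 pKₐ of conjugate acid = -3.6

nosylate > azide > a thiolate

Lower conjugate-acid pKₐ ⇒ weaker base ⇒ better leaving group.
Sorting by the given values: nosylate (-3.6), azide (4.6), a thiolate (10.4).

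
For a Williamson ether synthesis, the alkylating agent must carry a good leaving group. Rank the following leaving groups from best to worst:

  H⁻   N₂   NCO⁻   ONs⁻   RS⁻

N₂ > ONs⁻ > NCO⁻ > RS⁻ > H⁻

The more stable X⁻ (or X) is on its own — i.e. the weaker a base it is — the better a leaving group it makes.
N₂: no meaningful conjugate acid; N₂ departs as an exceptionally stable neutral molecule
ONs⁻: pKₐ(p-O₂NC₆H₄SO₃H) ≈ -3.5
NCO⁻: pKₐ(HOCN) ≈ 3.5
RS⁻: pKₐ(RSH (a thiol)) ≈ 10.5
H⁻: pKₐ(H₂) ≈ 36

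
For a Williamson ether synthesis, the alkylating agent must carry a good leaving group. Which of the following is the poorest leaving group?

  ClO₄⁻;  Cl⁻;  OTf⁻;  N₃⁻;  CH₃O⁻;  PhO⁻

CH₃O⁻

OTf⁻: pKₐ(CF₃SO₃H (triflic acid)) ≈ -14
ClO₄⁻: pKₐ(HClO₄) ≈ -10
Cl⁻: pKₐ(HCl) ≈ -7
N₃⁻: pKₐ(HN₃) ≈ 4.7
PhO⁻: pKₐ(C₆H₅OH (phenol)) ≈ 10
CH₃O⁻: pKₐ(CH₃OH) ≈ 15.5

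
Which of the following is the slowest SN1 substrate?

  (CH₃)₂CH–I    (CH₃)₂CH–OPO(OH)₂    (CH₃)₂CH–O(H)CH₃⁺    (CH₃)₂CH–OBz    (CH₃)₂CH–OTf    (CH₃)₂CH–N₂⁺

Identical carbon frameworks mean the comparison reduces to leaving-group quality.
A good leaving group is a weak base: the lower the pKₐ of its conjugate acid, the more readily it departs.
(CH₃)₂CH–N₂⁺ loses N₂: no meaningful conjugate acid; N₂ departs as an exceptionally stable neutral molecule
(CH₃)₂CH–OTf loses OTf⁻: pKₐ(CF₃SO₃H (triflic acid)) ≈ -14
(CH₃)₂CH–I loses I⁻: pKₐ(HI) ≈ -10
(CH₃)₂CH–O(H)CH₃⁺ loses R'OH: pKₐ(R'OH₂⁺) ≈ -2.4
(CH₃)₂CH–OPO(OH)₂ loses H₂PO₄⁻: pKₐ(H₃PO₄) ≈ 2.1
(CH₃)₂CH–OBz loses PhCOO⁻: pKₐ(C₆H₅COOH) ≈ 4.2

(CH₃)₂CH–OBz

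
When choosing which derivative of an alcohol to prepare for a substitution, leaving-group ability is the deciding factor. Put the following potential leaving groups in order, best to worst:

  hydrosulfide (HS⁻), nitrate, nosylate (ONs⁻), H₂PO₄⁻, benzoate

The more stable X⁻ (or X) is on its own — i.e. the weaker a base it is — the better a leaving group it makes.
nosylate (ONs⁻): pKₐ(p-O₂NC₆H₄SO₃H) ≈ -3.5 — p-nitro group further stabilises the sulfonate
nitrate: pKₐ(HNO₃) ≈ -1.3 — resonance-delocalised over three oxygens
H₂PO₄⁻: pKₐ(H₃PO₄) ≈ 2.1
benzoate: pKₐ(C₆H₅COOH) ≈ 4.2 — aryl carboxylate
hydrosulfide (HS⁻): pKₐ(H₂S) ≈ 7 — larger and more polarisable than the oxygen analogue

nosylate (ONs⁻) > nitrate > H₂PO₄⁻ > benzoate > hydrosulfide (HS⁻)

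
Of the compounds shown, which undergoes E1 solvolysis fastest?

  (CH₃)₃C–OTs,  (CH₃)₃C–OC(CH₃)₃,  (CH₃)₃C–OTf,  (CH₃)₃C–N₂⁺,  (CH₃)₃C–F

The skeletons are identical, so relative rate is governed entirely by leaving-group ability.
Leaving-group ability tracks the stability of the departed species; conjugate-acid pKₐ is the usual yardstick (lower pKₐ → better LG).
(CH₃)₃C–N₂⁺ loses N₂: no meaningful conjugate acid; N₂ departs as an exceptionally stable neutral molecule
(CH₃)₃C–OTf loses OTf⁻: pKₐ(CF₃SO₃H (triflic acid)) ≈ -14
(CH₃)₃C–OTs loses OTs⁻: pKₐ(p-CH₃C₆H₄SO₃H (TsOH)) ≈ -2.8
(CH₃)₃C–F loses F⁻: pKₐ(HF) ≈ 3.2
(CH₃)₃C–OC(CH₃)₃ loses (CH₃)₃CO⁻: pKₐ(t-BuOH) ≈ 18

(CH₃)₃C–N₂⁺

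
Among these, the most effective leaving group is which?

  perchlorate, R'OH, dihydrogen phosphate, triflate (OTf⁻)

triflate (OTf⁻)

Rank by basicity of the departing species: weakest base leaves most easily.
triflate (OTf⁻): pKₐ(CF₃SO₃H (triflic acid)) ≈ -14
perchlorate: pKₐ(HClO₄) ≈ -10
R'OH: pKₐ(R'OH₂⁺) ≈ -2.4
dihydrogen phosphate: pKₐ(H₃PO₄) ≈ 2.1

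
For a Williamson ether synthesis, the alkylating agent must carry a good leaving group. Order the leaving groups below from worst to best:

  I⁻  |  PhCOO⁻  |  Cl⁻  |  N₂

N₂: no meaningful conjugate acid; N₂ departs as an exceptionally stable neutral molecule
I⁻: pKₐ(HI) ≈ -10 — large, highly polarisable; very weak base
Cl⁻: pKₐ(HCl) ≈ -7
PhCOO⁻: pKₐ(C₆H₅COOH) ≈ 4.2
Reversing gives the worst-to-best order requested.

PhCOO⁻ < Cl⁻ < I⁻ < N₂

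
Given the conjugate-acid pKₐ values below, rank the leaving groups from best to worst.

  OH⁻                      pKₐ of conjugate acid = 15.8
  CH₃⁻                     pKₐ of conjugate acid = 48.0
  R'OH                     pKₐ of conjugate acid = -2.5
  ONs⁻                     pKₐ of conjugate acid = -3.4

Lower conjugate-acid pKₐ ⇒ weaker base ⇒ better leaving group.
Sorting by the given values: ONs⁻ (-3.4), R'OH (-2.5), OH⁻ (15.8), CH₃⁻ (48.0).

ONs⁻ > R'OH > OH⁻ > CH₃⁻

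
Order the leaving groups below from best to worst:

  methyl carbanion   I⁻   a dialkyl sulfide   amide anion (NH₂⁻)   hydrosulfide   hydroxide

Rank by basicity of the departing species: weakest base leaves most easily.
I⁻: pKₐ(HI) ≈ -10 — large, highly polarisable; very weak base
a dialkyl sulfide: pKₐ(R'₂SH⁺) ≈ -7
hydrosulfide: pKₐ(H₂S) ≈ 7
hydroxide: pKₐ(H₂O) ≈ 15.7
amide anion (NH₂⁻): pKₐ(NH₃) ≈ 38
methyl carbanion: pKₐ(CH₄) ≈ 48 — unstabilised carbanion; the worst conceivable leaving group

I⁻ > a dialkyl sulfide > hydrosulfide > hydroxide > amide anion (NH₂⁻) > methyl carbanion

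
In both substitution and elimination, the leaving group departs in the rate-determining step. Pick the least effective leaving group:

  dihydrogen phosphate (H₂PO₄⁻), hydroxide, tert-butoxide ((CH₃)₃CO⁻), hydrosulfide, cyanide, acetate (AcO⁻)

tert-butoxide ((CH₃)₃CO⁻)

The more stable X⁻ (or X) is on its own — i.e. the weaker a base it is — the better a leaving group it makes.
dihydrogen phosphate (H₂PO₄⁻): pKₐ(H₃PO₄) ≈ 2.1
acetate (AcO⁻): pKₐ(CH₃COOH) ≈ 4.8
hydrosulfide: pKₐ(H₂S) ≈ 7
cyanide: pKₐ(HCN) ≈ 9.2
hydroxide: pKₐ(H₂O) ≈ 15.7
tert-butoxide ((CH₃)₃CO⁻): pKₐ(t-BuOH) ≈ 18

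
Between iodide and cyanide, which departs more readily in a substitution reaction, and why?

iodide is the better leaving group.
pKₐ(HI) ≈ -10 versus pKₐ(HCN) ≈ 9.2: iodide is the much weaker base.
Large, highly polarisable; very weak base.

iodide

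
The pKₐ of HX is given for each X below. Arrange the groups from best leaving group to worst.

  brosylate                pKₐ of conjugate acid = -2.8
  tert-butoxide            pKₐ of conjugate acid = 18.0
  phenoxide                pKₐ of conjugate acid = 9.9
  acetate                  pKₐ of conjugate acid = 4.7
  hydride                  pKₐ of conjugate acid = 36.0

Lower conjugate-acid pKₐ ⇒ weaker base ⇒ better leaving group.
Sorting by the given values: brosylate (-2.8), acetate (4.7), phenoxide (9.9), tert-butoxide (18.0), hydride (36.0).

brosylate > acetate > phenoxide > tert-butoxide > hydride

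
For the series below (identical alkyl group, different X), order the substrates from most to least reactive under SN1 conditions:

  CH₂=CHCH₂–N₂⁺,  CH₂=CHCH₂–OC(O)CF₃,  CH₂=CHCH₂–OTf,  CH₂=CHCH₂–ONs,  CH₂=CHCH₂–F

With the same alkyl group throughout, only the leaving group differentiates the rates.
A good leaving group is a weak base: the lower the pKₐ of its conjugate acid, the more readily it departs.
CH₂=CHCH₂–N₂⁺ loses N₂: no meaningful conjugate acid; N₂ departs as an exceptionally stable neutral molecule
CH₂=CHCH₂–OTf loses OTf⁻: pKₐ(CF₃SO₃H (triflic acid)) ≈ -14
CH₂=CHCH₂–ONs loses ONs⁻: pKₐ(p-O₂NC₆H₄SO₃H) ≈ -3.5
CH₂=CHCH₂–OC(O)CF₃ loses CF₃COO⁻: pKₐ(CF₃COOH) ≈ 0.2
CH₂=CHCH₂–F loses F⁻: pKₐ(HF) ≈ 3.2

CH₂=CHCH₂–N₂⁺ > CH₂=CHCH₂–OTf > CH₂=CHCH₂–ONs > CH₂=CHCH₂–OC(O)CF₃ > CH₂=CHCH₂–F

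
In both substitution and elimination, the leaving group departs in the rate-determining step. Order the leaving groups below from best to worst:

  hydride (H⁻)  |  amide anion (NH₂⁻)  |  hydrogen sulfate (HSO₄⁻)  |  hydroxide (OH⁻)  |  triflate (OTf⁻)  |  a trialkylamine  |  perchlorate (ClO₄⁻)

triflate (OTf⁻) > perchlorate (ClO₄⁻) > hydrogen sulfate (HSO₄⁻) > a trialkylamine > hydroxide (OH⁻) > hydride (H⁻) > amide anion (NH₂⁻)

Leaving-group ability tracks the stability of the departed species; conjugate-acid pKₐ is the usual yardstick (lower pKₐ → better LG).
triflate (OTf⁻): pKₐ(CF₃SO₃H (triflic acid)) ≈ -14
perchlorate (ClO₄⁻): pKₐ(HClO₄) ≈ -10
hydrogen sulfate (HSO₄⁻): pKₐ(H₂SO₄) ≈ -3
a trialkylamine: pKₐ(R'₃NH⁺) ≈ 10.7
hydroxide (OH⁻): pKₐ(H₂O) ≈ 15.7
hydride (H⁻): pKₐ(H₂) ≈ 36
amide anion (NH₂⁻): pKₐ(NH₃) ≈ 38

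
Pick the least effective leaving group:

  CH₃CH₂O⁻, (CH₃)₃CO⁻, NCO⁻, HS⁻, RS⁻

(CH₃)₃CO⁻

Rank by basicity of the departing species: weakest base leaves most easily.
NCO⁻: pKₐ(HOCN) ≈ 3.5
HS⁻: pKₐ(H₂S) ≈ 7
RS⁻: pKₐ(RSH (a thiol)) ≈ 10.5
CH₃CH₂O⁻: pKₐ(CH₃CH₂OH) ≈ 16
(CH₃)₃CO⁻: pKₐ(t-BuOH) ≈ 18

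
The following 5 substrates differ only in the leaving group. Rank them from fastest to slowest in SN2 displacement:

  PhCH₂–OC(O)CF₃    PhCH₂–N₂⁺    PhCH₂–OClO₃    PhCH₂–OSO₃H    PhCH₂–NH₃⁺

Identical carbon frameworks mean the comparison reduces to leaving-group quality.
Rank by basicity of the departing species: weakest base leaves most easily.
PhCH₂–N₂⁺ loses N₂: no meaningful conjugate acid; N₂ departs as an exceptionally stable neutral molecule
PhCH₂–OClO₃ loses ClO₄⁻: pKₐ(HClO₄) ≈ -10
PhCH₂–OSO₃H loses HSO₄⁻: pKₐ(H₂SO₄) ≈ -3
PhCH₂–OC(O)CF₃ loses CF₃COO⁻: pKₐ(CF₃COOH) ≈ 0.2
PhCH₂–NH₃⁺ loses NH₃: pKₐ(NH₄⁺) ≈ 9.2

PhCH₂–N₂⁺ > PhCH₂–OClO₃ > PhCH₂–OSO₃H > PhCH₂–OC(O)CF₃ > PhCH₂–NH₃⁺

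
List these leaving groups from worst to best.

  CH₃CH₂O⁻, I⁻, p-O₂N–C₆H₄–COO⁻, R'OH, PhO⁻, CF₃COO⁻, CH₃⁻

CH₃⁻ < CH₃CH₂O⁻ < PhO⁻ < p-O₂N–C₆H₄–COO⁻ < CF₃COO⁻ < R'OH < I⁻

I⁻: pKₐ(HI) ≈ -10
R'OH: pKₐ(R'OH₂⁺) ≈ -2.4
CF₃COO⁻: pKₐ(CF₃COOH) ≈ 0.2
p-O₂N–C₆H₄–COO⁻: pKₐ(p-nitrobenzoic acid) ≈ 3.4 — electron-withdrawing nitro group stabilises the carboxylate
PhO⁻: pKₐ(C₆H₅OH (phenol)) ≈ 10
CH₃CH₂O⁻: pKₐ(CH₃CH₂OH) ≈ 16 — strong base; alkoxides do not leave unassisted
CH₃⁻: pKₐ(CH₄) ≈ 48
Listed from poorest to best leaving group as asked.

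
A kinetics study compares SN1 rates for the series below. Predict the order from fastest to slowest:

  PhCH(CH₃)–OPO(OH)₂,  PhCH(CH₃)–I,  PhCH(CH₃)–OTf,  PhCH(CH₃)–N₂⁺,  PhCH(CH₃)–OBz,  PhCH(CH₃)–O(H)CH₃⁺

The skeletons are identical, so relative rate is governed entirely by leaving-group ability.
The more stable X⁻ (or X) is on its own — i.e. the weaker a base it is — the better a leaving group it makes.
PhCH(CH₃)–N₂⁺ loses N₂: no meaningful conjugate acid; N₂ departs as an exceptionally stable neutral molecule
PhCH(CH₃)–OTf loses OTf⁻: pKₐ(CF₃SO₃H (triflic acid)) ≈ -14
PhCH(CH₃)–I loses I⁻: pKₐ(HI) ≈ -10
PhCH(CH₃)–O(H)CH₃⁺ loses R'OH: pKₐ(R'OH₂⁺) ≈ -2.4
PhCH(CH₃)–OPO(OH)₂ loses H₂PO₄⁻: pKₐ(H₃PO₄) ≈ 2.1
PhCH(CH₃)–OBz loses PhCOO⁻: pKₐ(C₆H₅COOH) ≈ 4.2

PhCH(CH₃)–N₂⁺ > PhCH(CH₃)–OTf > PhCH(CH₃)–I > PhCH(CH₃)–O(H)CH₃⁺ > PhCH(CH₃)–OPO(OH)₂ > PhCH(CH₃)–OBz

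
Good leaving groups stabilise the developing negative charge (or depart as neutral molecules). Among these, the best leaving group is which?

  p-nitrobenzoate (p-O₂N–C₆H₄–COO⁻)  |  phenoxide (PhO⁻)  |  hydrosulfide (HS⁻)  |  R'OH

A good leaving group is a weak base: the lower the pKₐ of its conjugate acid, the more readily it departs.
R'OH: pKₐ(R'OH₂⁺) ≈ -2.4
p-nitrobenzoate (p-O₂N–C₆H₄–COO⁻): pKₐ(p-nitrobenzoic acid) ≈ 3.4
hydrosulfide (HS⁻): pKₐ(H₂S) ≈ 7
phenoxide (PhO⁻): pKₐ(C₆H₅OH (phenol)) ≈ 10

R'OH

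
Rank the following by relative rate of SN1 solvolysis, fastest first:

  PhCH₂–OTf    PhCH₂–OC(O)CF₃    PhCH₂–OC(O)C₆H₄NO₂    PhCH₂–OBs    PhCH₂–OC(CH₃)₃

Same R in every case — rank the leaving groups.
A good leaving group is a weak base: the lower the pKₐ of its conjugate acid, the more readily it departs.
PhCH₂–OTf loses OTf⁻: pKₐ(CF₃SO₃H (triflic acid)) ≈ -14
PhCH₂–OBs loses OBs⁻: pKₐ(p-BrC₆H₄SO₃H) ≈ -2.8
PhCH₂–OC(O)CF₃ loses CF₃COO⁻: pKₐ(CF₃COOH) ≈ 0.2
PhCH₂–OC(O)C₆H₄NO₂ loses p-O₂N–C₆H₄–COO⁻: pKₐ(p-nitrobenzoic acid) ≈ 3.4
PhCH₂–OC(CH₃)₃ loses (CH₃)₃CO⁻: pKₐ(t-BuOH) ≈ 18

PhCH₂–OTf > PhCH₂–OBs > PhCH₂–OC(O)CF₃ > PhCH₂–OC(O)C₆H₄NO₂ > PhCH₂–OC(CH₃)₃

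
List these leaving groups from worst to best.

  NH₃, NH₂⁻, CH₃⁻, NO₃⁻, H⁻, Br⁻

The more stable X⁻ (or X) is on its own — i.e. the weaker a base it is — the better a leaving group it makes.
Br⁻: pKₐ(HBr) ≈ -9
NO₃⁻: pKₐ(HNO₃) ≈ -1.3
NH₃: pKₐ(NH₄⁺) ≈ 9.2
H⁻: pKₐ(H₂) ≈ 36
NH₂⁻: pKₐ(NH₃) ≈ 38
CH₃⁻: pKₐ(CH₄) ≈ 48
Reversing gives the worst-to-best order requested.

CH₃⁻ < NH₂⁻ < H⁻ < NH₃ < NO₃⁻ < Br⁻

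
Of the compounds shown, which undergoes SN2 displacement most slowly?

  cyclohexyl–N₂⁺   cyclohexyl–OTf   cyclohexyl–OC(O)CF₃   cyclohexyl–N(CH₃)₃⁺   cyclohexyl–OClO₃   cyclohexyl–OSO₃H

With the same alkyl group throughout, only the leaving group differentiates the rates.
The more stable X⁻ (or X) is on its own — i.e. the weaker a base it is — the better a leaving group it makes.
cyclohexyl–N₂⁺ loses N₂: no meaningful conjugate acid; N₂ departs as an exceptionally stable neutral molecule
cyclohexyl–OTf loses OTf⁻: pKₐ(CF₃SO₃H (triflic acid)) ≈ -14
cyclohexyl–OClO₃ loses ClO₄⁻: pKₐ(HClO₄) ≈ -10
cyclohexyl–OSO₃H loses HSO₄⁻: pKₐ(H₂SO₄) ≈ -3
cyclohexyl–OC(O)CF₃ loses CF₃COO⁻: pKₐ(CF₃COOH) ≈ 0.2
cyclohexyl–N(CH₃)₃⁺ loses NR'₃: pKₐ(R'₃NH⁺) ≈ 10.7

cyclohexyl–N(CH₃)₃⁺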